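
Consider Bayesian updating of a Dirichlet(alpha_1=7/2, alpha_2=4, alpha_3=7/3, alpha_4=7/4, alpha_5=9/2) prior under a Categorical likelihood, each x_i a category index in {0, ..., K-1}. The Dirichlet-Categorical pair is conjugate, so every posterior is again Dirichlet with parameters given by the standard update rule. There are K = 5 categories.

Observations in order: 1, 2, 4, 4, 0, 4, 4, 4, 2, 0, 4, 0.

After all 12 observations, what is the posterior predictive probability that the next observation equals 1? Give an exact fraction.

obs 1: x=1 → posterior Dirichlet(7/2, 5, 7/3, 7/4, 9/2)
obs 2: x=2 → posterior Dirichlet(7/2, 5, 10/3, 7/4, 9/2)
obs 3: x=4 → posterior Dirichlet(7/2, 5, 10/3, 7/4, 11/2)
obs 4: x=4 → posterior Dirichlet(7/2, 5, 10/3, 7/4, 13/2)
obs 5: x=0 → posterior Dirichlet(9/2, 5, 10/3, 7/4, 13/2)
obs 6: x=4 → posterior Dirichlet(9/2, 5, 10/3, 7/4, 15/2)
obs 7: x=4 → posterior Dirichlet(9/2, 5, 10/3, 7/4, 17/2)
obs 8: x=4 → posterior Dirichlet(9/2, 5, 10/3, 7/4, 19/2)
obs 9: x=2 → posterior Dirichlet(9/2, 5, 13/3, 7/4, 19/2)
obs 10: x=0 → posterior Dirichlet(11/2, 5, 13/3, 7/4, 19/2)
obs 11: x=4 → posterior Dirichlet(11/2, 5, 13/3, 7/4, 21/2)
obs 12: x=0 → posterior Dirichlet(13/2, 5, 13/3, 7/4, 21/2)

60/337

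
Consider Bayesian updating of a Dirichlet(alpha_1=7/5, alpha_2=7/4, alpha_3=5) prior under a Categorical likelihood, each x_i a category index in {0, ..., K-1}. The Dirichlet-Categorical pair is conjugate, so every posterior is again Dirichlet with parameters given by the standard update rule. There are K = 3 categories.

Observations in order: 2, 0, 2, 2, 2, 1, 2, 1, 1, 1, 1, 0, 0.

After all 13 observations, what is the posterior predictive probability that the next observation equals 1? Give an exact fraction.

obs 1: x=2 → posterior Dirichlet(7/5, 7/4, 6)
obs 2: x=0 → posterior Dirichlet(12/5, 7/4, 6)
obs 3: x=2 → posterior Dirichlet(12/5, 7/4, 7)
obs 4: x=2 → posterior Dirichlet(12/5, 7/4, 8)
obs 5: x=2 → posterior Dirichlet(12/5, 7/4, 9)
obs 6: x=1 → posterior Dirichlet(12/5, 11/4, 9)
obs 7: x=2 → posterior Dirichlet(12/5, 11/4, 10)
obs 8: x=1 → posterior Dirichlet(12/5, 15/4, 10)
obs 9: x=1 → posterior Dirichlet(12/5, 19/4, 10)
obs 10: x=1 → posterior Dirichlet(12/5, 23/4, 10)
obs 11: x=1 → posterior Dirichlet(12/5, 27/4, 10)
obs 12: x=0 → posterior Dirichlet(17/5, 27/4, 10)
obs 13: x=0 → posterior Dirichlet(22/5, 27/4, 10)

15/47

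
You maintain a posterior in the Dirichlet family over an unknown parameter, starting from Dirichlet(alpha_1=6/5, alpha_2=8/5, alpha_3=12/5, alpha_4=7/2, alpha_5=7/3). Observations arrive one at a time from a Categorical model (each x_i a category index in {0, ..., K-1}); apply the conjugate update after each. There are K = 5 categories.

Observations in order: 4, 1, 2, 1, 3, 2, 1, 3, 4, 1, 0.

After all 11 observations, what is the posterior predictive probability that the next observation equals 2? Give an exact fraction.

obs 1: x=4 → posterior Dirichlet(6/5, 8/5, 12/5, 7/2, 10/3)
obs 2: x=1 → posterior Dirichlet(6/5, 13/5, 12/5, 7/2, 10/3)
obs 3: x=2 → posterior Dirichlet(6/5, 13/5, 17/5, 7/2, 10/3)
obs 4: x=1 → posterior Dirichlet(6/5, 18/5, 17/5, 7/2, 10/3)
obs 5: x=3 → posterior Dirichlet(6/5, 18/5, 17/5, 9/2, 10/3)
obs 6: x=2 → posterior Dirichlet(6/5, 18/5, 22/5, 9/2, 10/3)
obs 7: x=1 → posterior Dirichlet(6/5, 23/5, 22/5, 9/2, 10/3)
obs 8: x=3 → posterior Dirichlet(6/5, 23/5, 22/5, 11/2, 10/3)
obs 9: x=4 → posterior Dirichlet(6/5, 23/5, 22/5, 11/2, 13/3)
obs 10: x=1 → posterior Dirichlet(6/5, 28/5, 22/5, 11/2, 13/3)
obs 11: x=0 → posterior Dirichlet(11/5, 28/5, 22/5, 11/2, 13/3)

132/661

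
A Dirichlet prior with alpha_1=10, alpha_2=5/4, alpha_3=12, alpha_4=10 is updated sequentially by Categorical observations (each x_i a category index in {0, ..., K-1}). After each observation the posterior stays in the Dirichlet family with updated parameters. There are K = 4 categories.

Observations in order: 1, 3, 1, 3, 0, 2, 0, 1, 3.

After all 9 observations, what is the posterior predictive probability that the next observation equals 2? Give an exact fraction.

obs 1: x=1 → posterior Dirichlet(10, 9/4, 12, 10)
obs 2: x=3 → posterior Dirichlet(10, 9/4, 12, 11)
obs 3: x=1 → posterior Dirichlet(10, 13/4, 12, 11)
obs 4: x=3 → posterior Dirichlet(10, 13/4, 12, 12)
obs 5: x=0 → posterior Dirichlet(11, 13/4, 12, 12)
obs 6: x=2 → posterior Dirichlet(11, 13/4, 13, 12)
obs 7: x=0 → posterior Dirichlet(12, 13/4, 13, 12)
obs 8: x=1 → posterior Dirichlet(12, 17/4, 13, 12)
obs 9: x=3 → posterior Dirichlet(12, 17/4, 13, 13)

4/13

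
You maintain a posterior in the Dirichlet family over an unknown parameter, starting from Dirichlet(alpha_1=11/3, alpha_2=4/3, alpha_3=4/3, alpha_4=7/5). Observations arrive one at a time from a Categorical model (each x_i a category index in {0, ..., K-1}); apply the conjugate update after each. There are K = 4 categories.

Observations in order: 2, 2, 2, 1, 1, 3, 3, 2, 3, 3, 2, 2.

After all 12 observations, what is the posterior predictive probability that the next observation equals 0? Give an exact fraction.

obs 1: x=2 → posterior Dirichlet(11/3, 4/3, 7/3, 7/5)
obs 2: x=2 → posterior Dirichlet(11/3, 4/3, 10/3, 7/5)
obs 3: x=2 → posterior Dirichlet(11/3, 4/3, 13/3, 7/5)
obs 4: x=1 → posterior Dirichlet(11/3, 7/3, 13/3, 7/5)
obs 5: x=1 → posterior Dirichlet(11/3, 10/3, 13/3, 7/5)
obs 6: x=3 → posterior Dirichlet(11/3, 10/3, 13/3, 12/5)
obs 7: x=3 → posterior Dirichlet(11/3, 10/3, 13/3, 17/5)
obs 8: x=2 → posterior Dirichlet(11/3, 10/3, 16/3, 17/5)
obs 9: x=3 → posterior Dirichlet(11/3, 10/3, 16/3, 22/5)
obs 10: x=3 → posterior Dirichlet(11/3, 10/3, 16/3, 27/5)
obs 11: x=2 → posterior Dirichlet(11/3, 10/3, 19/3, 27/5)
obs 12: x=2 → posterior Dirichlet(11/3, 10/3, 22/3, 27/5)

55/296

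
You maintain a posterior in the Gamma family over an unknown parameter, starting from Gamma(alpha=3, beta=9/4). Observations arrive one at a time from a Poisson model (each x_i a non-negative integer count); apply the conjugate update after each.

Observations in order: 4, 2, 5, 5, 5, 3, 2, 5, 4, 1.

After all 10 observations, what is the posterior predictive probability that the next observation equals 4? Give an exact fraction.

23704652339139245547693099852184744743350667110168986298573434390803601920/139271544806023811491399181515303374259862508405977724283209557841619274477

obs 1: x=4 → posterior Gamma(7, 13/4)
obs 2: x=2 → posterior Gamma(9, 17/4)
obs 3: x=5 → posterior Gamma(14, 21/4)
obs 4: x=5 → posterior Gamma(19, 25/4)
obs 5: x=5 → posterior Gamma(24, 29/4)
obs 6: x=3 → posterior Gamma(27, 33/4)
obs 7: x=2 → posterior Gamma(29, 37/4)
obs 8: x=5 → posterior Gamma(34, 41/4)
obs 9: x=4 → posterior Gamma(38, 45/4)
obs 10: x=1 → posterior Gamma(39, 49/4)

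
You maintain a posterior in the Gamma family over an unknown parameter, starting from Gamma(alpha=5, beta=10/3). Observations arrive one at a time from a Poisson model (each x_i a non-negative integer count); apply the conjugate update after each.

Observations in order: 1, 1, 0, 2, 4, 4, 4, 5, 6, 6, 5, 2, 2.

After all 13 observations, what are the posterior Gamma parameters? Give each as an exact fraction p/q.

alpha=47, beta=49/3

obs 1: x=1 → posterior Gamma(6, 13/3)
obs 2: x=1 → posterior Gamma(7, 16/3)
obs 3: x=0 → posterior Gamma(7, 19/3)
obs 4: x=2 → posterior Gamma(9, 22/3)
obs 5: x=4 → posterior Gamma(13, 25/3)
obs 6: x=4 → posterior Gamma(17, 28/3)
obs 7: x=4 → posterior Gamma(21, 31/3)
obs 8: x=5 → posterior Gamma(26, 34/3)
obs 9: x=6 → posterior Gamma(32, 37/3)
obs 10: x=6 → posterior Gamma(38, 40/3)
obs 11: x=5 → posterior Gamma(43, 43/3)
obs 12: x=2 → posterior Gamma(45, 46/3)
obs 13: x=2 → posterior Gamma(47, 49/3)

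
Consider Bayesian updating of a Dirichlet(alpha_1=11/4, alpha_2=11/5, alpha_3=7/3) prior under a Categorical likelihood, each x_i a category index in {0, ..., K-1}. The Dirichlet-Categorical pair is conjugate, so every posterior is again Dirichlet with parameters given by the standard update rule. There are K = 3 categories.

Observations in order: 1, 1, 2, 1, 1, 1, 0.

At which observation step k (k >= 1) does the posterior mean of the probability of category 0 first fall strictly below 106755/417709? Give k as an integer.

obs 1: x=1 → posterior Dirichlet(11/4, 16/5, 7/3)
obs 2: x=1 → posterior Dirichlet(11/4, 21/5, 7/3)
obs 3: x=2 → posterior Dirichlet(11/4, 21/5, 10/3)
obs 4: x=1 → posterior Dirichlet(11/4, 26/5, 10/3)
obs 5: x=1 → posterior Dirichlet(11/4, 31/5, 10/3)
obs 6: x=1 → posterior Dirichlet(11/4, 36/5, 10/3)
obs 7: x=0 → posterior Dirichlet(15/4, 36/5, 10/3)

k = 4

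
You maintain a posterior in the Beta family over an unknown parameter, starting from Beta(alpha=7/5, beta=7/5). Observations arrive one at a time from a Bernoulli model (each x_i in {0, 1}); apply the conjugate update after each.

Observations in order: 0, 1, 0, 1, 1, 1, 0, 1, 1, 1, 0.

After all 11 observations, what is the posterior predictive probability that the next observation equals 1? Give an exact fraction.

obs 1: x=0 → posterior Beta(7/5, 12/5)
obs 2: x=1 → posterior Beta(12/5, 12/5)
obs 3: x=0 → posterior Beta(12/5, 17/5)
obs 4: x=1 → posterior Beta(17/5, 17/5)
obs 5: x=1 → posterior Beta(22/5, 17/5)
obs 6: x=1 → posterior Beta(27/5, 17/5)
obs 7: x=0 → posterior Beta(27/5, 22/5)
obs 8: x=1 → posterior Beta(32/5, 22/5)
obs 9: x=1 → posterior Beta(37/5, 22/5)
obs 10: x=1 → posterior Beta(42/5, 22/5)
obs 11: x=0 → posterior Beta(42/5, 27/5)

14/23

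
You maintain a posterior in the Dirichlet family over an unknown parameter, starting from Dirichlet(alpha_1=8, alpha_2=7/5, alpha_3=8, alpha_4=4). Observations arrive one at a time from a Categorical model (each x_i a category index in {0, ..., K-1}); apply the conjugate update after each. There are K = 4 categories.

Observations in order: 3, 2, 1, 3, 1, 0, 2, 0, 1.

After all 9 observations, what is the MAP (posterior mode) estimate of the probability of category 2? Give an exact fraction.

obs 1: x=3 → posterior Dirichlet(8, 7/5, 8, 5)
obs 2: x=2 → posterior Dirichlet(8, 7/5, 9, 5)
obs 3: x=1 → posterior Dirichlet(8, 12/5, 9, 5)
obs 4: x=3 → posterior Dirichlet(8, 12/5, 9, 6)
obs 5: x=1 → posterior Dirichlet(8, 17/5, 9, 6)
obs 6: x=0 → posterior Dirichlet(9, 17/5, 9, 6)
obs 7: x=2 → posterior Dirichlet(9, 17/5, 10, 6)
obs 8: x=0 → posterior Dirichlet(10, 17/5, 10, 6)
obs 9: x=1 → posterior Dirichlet(10, 22/5, 10, 6)

15/44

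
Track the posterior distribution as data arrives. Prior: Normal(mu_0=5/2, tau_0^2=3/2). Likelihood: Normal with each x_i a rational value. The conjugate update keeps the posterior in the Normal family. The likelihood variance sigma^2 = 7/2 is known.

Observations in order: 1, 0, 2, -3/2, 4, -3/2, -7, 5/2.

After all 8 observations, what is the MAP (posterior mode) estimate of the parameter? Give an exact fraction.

16/31

obs 1: x=1 → posterior Normal(41/20, 21/20)
obs 2: x=0 → posterior Normal(41/26, 21/26)
obs 3: x=2 → posterior Normal(53/32, 21/32)
obs 4: x=-3/2 → posterior Normal(22/19, 21/38)
obs 5: x=4 → posterior Normal(17/11, 21/44)
obs 6: x=-3/2 → posterior Normal(59/50, 21/50)
obs 7: x=-7 → posterior Normal(17/56, 3/8)
obs 8: x=5/2 → posterior Normal(16/31, 21/62)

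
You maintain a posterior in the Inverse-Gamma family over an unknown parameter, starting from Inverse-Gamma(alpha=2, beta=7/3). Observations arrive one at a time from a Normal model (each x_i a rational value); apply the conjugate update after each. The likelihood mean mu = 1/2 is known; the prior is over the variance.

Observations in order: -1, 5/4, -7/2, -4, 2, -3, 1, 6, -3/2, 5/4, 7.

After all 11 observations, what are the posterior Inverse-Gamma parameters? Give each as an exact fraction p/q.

alpha=15/2, beta=3253/48

obs 1: x=-1 → posterior Inverse-Gamma(5/2, 83/24)
obs 2: x=5/4 → posterior Inverse-Gamma(3, 359/96)
obs 3: x=-7/2 → posterior Inverse-Gamma(7/2, 1127/96)
obs 4: x=-4 → posterior Inverse-Gamma(4, 2099/96)
obs 5: x=2 → posterior Inverse-Gamma(9/2, 2207/96)
obs 6: x=-3 → posterior Inverse-Gamma(5, 2795/96)
obs 7: x=1 → posterior Inverse-Gamma(11/2, 2807/96)
obs 8: x=6 → posterior Inverse-Gamma(6, 4259/96)
obs 9: x=-3/2 → posterior Inverse-Gamma(13/2, 4451/96)
obs 10: x=5/4 → posterior Inverse-Gamma(7, 2239/48)
obs 11: x=7 → posterior Inverse-Gamma(15/2, 3253/48)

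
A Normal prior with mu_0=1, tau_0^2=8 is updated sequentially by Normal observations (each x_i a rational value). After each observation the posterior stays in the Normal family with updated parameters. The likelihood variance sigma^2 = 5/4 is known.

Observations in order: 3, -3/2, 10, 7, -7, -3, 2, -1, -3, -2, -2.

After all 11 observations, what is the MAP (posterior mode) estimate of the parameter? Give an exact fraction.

5/21

obs 1: x=3 → posterior Normal(101/37, 40/37)
obs 2: x=-3/2 → posterior Normal(53/69, 40/69)
obs 3: x=10 → posterior Normal(373/101, 40/101)
obs 4: x=7 → posterior Normal(597/133, 40/133)
obs 5: x=-7 → posterior Normal(373/165, 8/33)
obs 6: x=-3 → posterior Normal(277/197, 40/197)
obs 7: x=2 → posterior Normal(341/229, 40/229)
obs 8: x=-1 → posterior Normal(103/87, 40/261)
obs 9: x=-3 → posterior Normal(213/293, 40/293)
obs 10: x=-2 → posterior Normal(149/325, 8/65)
obs 11: x=-2 → posterior Normal(5/21, 40/357)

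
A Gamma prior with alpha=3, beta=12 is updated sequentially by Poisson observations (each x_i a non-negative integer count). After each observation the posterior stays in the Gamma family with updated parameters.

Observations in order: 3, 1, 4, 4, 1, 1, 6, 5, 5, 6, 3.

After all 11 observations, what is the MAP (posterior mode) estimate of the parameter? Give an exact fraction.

41/23

obs 1: x=3 → posterior Gamma(6, 13)
obs 2: x=1 → posterior Gamma(7, 14)
obs 3: x=4 → posterior Gamma(11, 15)
obs 4: x=4 → posterior Gamma(15, 16)
obs 5: x=1 → posterior Gamma(16, 17)
obs 6: x=1 → posterior Gamma(17, 18)
obs 7: x=6 → posterior Gamma(23, 19)
obs 8: x=5 → posterior Gamma(28, 20)
obs 9: x=5 → posterior Gamma(33, 21)
obs 10: x=6 → posterior Gamma(39, 22)
obs 11: x=3 → posterior Gamma(42, 23)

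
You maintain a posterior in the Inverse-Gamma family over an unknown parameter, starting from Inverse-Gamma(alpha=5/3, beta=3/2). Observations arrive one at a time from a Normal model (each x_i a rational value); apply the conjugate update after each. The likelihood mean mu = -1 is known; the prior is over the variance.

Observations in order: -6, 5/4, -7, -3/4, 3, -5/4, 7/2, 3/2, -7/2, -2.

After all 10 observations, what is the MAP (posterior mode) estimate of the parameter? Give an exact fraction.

5709/736

obs 1: x=-6 → posterior Inverse-Gamma(13/6, 14)
obs 2: x=5/4 → posterior Inverse-Gamma(8/3, 529/32)
obs 3: x=-7 → posterior Inverse-Gamma(19/6, 1105/32)
obs 4: x=-3/4 → posterior Inverse-Gamma(11/3, 553/16)
obs 5: x=3 → posterior Inverse-Gamma(25/6, 681/16)
obs 6: x=-5/4 → posterior Inverse-Gamma(14/3, 1363/32)
obs 7: x=7/2 → posterior Inverse-Gamma(31/6, 1687/32)
obs 8: x=3/2 → posterior Inverse-Gamma(17/3, 1787/32)
obs 9: x=-7/2 → posterior Inverse-Gamma(37/6, 1887/32)
obs 10: x=-2 → posterior Inverse-Gamma(20/3, 1903/32)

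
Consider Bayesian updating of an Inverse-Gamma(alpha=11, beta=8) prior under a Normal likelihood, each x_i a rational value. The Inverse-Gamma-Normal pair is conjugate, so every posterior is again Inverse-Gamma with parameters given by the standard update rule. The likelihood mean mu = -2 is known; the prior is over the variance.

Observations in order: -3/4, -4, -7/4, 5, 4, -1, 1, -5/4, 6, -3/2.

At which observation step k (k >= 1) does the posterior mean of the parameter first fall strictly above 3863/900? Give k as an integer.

k = 7

obs 1: x=-3/4 → posterior Inverse-Gamma(23/2, 281/32)
obs 2: x=-4 → posterior Inverse-Gamma(12, 345/32)
obs 3: x=-7/4 → posterior Inverse-Gamma(25/2, 173/16)
obs 4: x=5 → posterior Inverse-Gamma(13, 565/16)
obs 5: x=4 → posterior Inverse-Gamma(27/2, 853/16)
obs 6: x=-1 → posterior Inverse-Gamma(14, 861/16)
obs 7: x=1 → posterior Inverse-Gamma(29/2, 933/16)
obs 8: x=-5/4 → posterior Inverse-Gamma(15, 1875/32)
obs 9: x=6 → posterior Inverse-Gamma(31/2, 2899/32)
obs 10: x=-3/2 → posterior Inverse-Gamma(16, 2903/32)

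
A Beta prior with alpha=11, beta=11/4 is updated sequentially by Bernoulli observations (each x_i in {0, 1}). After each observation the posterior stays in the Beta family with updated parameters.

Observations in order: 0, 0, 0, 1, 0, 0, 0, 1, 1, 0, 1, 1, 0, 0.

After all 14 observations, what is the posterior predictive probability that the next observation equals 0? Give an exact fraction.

47/111

obs 1: x=0 → posterior Beta(11, 15/4)
obs 2: x=0 → posterior Beta(11, 19/4)
obs 3: x=0 → posterior Beta(11, 23/4)
obs 4: x=1 → posterior Beta(12, 23/4)
obs 5: x=0 → posterior Beta(12, 27/4)
obs 6: x=0 → posterior Beta(12, 31/4)
obs 7: x=0 → posterior Beta(12, 35/4)
obs 8: x=1 → posterior Beta(13, 35/4)
obs 9: x=1 → posterior Beta(14, 35/4)
obs 10: x=0 → posterior Beta(14, 39/4)
obs 11: x=1 → posterior Beta(15, 39/4)
obs 12: x=1 → posterior Beta(16, 39/4)
obs 13: x=0 → posterior Beta(16, 43/4)
obs 14: x=0 → posterior Beta(16, 47/4)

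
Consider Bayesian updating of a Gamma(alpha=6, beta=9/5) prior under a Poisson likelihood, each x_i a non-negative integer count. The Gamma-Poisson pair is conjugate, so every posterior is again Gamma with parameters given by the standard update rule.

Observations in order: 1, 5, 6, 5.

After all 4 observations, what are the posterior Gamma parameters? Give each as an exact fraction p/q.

obs 1: x=1 → posterior Gamma(7, 14/5)
obs 2: x=5 → posterior Gamma(12, 19/5)
obs 3: x=6 → posterior Gamma(18, 24/5)
obs 4: x=5 → posterior Gamma(23, 29/5)

alpha=23, beta=29/5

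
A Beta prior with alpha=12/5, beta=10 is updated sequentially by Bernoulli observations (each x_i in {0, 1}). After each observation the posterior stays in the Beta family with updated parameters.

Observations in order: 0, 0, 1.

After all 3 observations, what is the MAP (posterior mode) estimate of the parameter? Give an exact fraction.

obs 1: x=0 → posterior Beta(12/5, 11)
obs 2: x=0 → posterior Beta(12/5, 12)
obs 3: x=1 → posterior Beta(17/5, 12)

12/67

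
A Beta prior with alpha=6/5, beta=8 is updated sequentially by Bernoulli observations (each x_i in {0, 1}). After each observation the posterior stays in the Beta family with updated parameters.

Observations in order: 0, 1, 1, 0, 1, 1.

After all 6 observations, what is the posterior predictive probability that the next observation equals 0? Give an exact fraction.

25/38

obs 1: x=0 → posterior Beta(6/5, 9)
obs 2: x=1 → posterior Beta(11/5, 9)
obs 3: x=1 → posterior Beta(16/5, 9)
obs 4: x=0 → posterior Beta(16/5, 10)
obs 5: x=1 → posterior Beta(21/5, 10)
obs 6: x=1 → posterior Beta(26/5, 10)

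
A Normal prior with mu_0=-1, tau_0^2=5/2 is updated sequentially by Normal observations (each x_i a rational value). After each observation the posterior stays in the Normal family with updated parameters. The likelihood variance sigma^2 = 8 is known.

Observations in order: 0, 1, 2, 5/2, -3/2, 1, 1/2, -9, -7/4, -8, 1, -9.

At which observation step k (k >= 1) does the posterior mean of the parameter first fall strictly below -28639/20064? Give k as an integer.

k = 12

obs 1: x=0 → posterior Normal(-16/21, 40/21)
obs 2: x=1 → posterior Normal(-11/26, 20/13)
obs 3: x=2 → posterior Normal(-1/31, 40/31)
obs 4: x=5/2 → posterior Normal(23/72, 10/9)
obs 5: x=-3/2 → posterior Normal(4/41, 40/41)
obs 6: x=1 → posterior Normal(9/46, 20/23)
obs 7: x=1/2 → posterior Normal(23/102, 40/51)
obs 8: x=-9 → posterior Normal(-67/112, 5/7)
obs 9: x=-7/4 → posterior Normal(-169/244, 40/61)
obs 10: x=-8 → posterior Normal(-329/264, 20/33)
obs 11: x=1 → posterior Normal(-309/284, 40/71)
obs 12: x=-9 → posterior Normal(-489/304, 10/19)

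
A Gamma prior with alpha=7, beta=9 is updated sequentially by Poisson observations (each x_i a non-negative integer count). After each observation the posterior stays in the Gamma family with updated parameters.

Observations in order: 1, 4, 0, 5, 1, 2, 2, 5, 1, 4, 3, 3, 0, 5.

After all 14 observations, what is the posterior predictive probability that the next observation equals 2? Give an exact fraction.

obs 1: x=1 → posterior Gamma(8, 10)
obs 2: x=4 → posterior Gamma(12, 11)
obs 3: x=0 → posterior Gamma(12, 12)
obs 4: x=5 → posterior Gamma(17, 13)
obs 5: x=1 → posterior Gamma(18, 14)
obs 6: x=2 → posterior Gamma(20, 15)
obs 7: x=2 → posterior Gamma(22, 16)
obs 8: x=5 → posterior Gamma(27, 17)
obs 9: x=1 → posterior Gamma(28, 18)
obs 10: x=4 → posterior Gamma(32, 19)
obs 11: x=3 → posterior Gamma(35, 20)
obs 12: x=3 → posterior Gamma(38, 21)
obs 13: x=0 → posterior Gamma(38, 22)
obs 14: x=5 → posterior Gamma(43, 23)

16949546762655886427777363955349959673295546187862991080281391/64339233306222182067713237616868275822671654343026009872269312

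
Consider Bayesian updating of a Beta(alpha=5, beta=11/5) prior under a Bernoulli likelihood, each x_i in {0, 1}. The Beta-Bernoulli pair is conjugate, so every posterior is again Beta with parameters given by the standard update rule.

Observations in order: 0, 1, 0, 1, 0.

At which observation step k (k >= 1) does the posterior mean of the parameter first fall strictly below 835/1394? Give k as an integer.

k = 3

obs 1: x=0 → posterior Beta(5, 16/5)
obs 2: x=1 → posterior Beta(6, 16/5)
obs 3: x=0 → posterior Beta(6, 21/5)
obs 4: x=1 → posterior Beta(7, 21/5)
obs 5: x=0 → posterior Beta(7, 26/5)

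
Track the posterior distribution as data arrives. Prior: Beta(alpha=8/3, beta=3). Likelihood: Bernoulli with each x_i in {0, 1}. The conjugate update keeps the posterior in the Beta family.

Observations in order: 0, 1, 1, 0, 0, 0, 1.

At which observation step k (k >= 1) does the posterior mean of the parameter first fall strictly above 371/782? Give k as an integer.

obs 1: x=0 → posterior Beta(8/3, 4)
obs 2: x=1 → posterior Beta(11/3, 4)
obs 3: x=1 → posterior Beta(14/3, 4)
obs 4: x=0 → posterior Beta(14/3, 5)
obs 5: x=0 → posterior Beta(14/3, 6)
obs 6: x=0 → posterior Beta(14/3, 7)
obs 7: x=1 → posterior Beta(17/3, 7)

k = 2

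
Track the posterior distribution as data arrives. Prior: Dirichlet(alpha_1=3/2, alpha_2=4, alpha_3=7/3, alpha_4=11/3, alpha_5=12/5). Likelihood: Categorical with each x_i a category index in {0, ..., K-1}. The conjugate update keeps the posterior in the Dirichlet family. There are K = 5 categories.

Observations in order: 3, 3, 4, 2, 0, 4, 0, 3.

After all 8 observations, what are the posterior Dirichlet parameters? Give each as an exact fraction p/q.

alpha_1=7/2, alpha_2=4, alpha_3=10/3, alpha_4=20/3, alpha_5=22/5

obs 1: x=3 → posterior Dirichlet(3/2, 4, 7/3, 14/3, 12/5)
obs 2: x=3 → posterior Dirichlet(3/2, 4, 7/3, 17/3, 12/5)
obs 3: x=4 → posterior Dirichlet(3/2, 4, 7/3, 17/3, 17/5)
obs 4: x=2 → posterior Dirichlet(3/2, 4, 10/3, 17/3, 17/5)
obs 5: x=0 → posterior Dirichlet(5/2, 4, 10/3, 17/3, 17/5)
obs 6: x=4 → posterior Dirichlet(5/2, 4, 10/3, 17/3, 22/5)
obs 7: x=0 → posterior Dirichlet(7/2, 4, 10/3, 17/3, 22/5)
obs 8: x=3 → posterior Dirichlet(7/2, 4, 10/3, 20/3, 22/5)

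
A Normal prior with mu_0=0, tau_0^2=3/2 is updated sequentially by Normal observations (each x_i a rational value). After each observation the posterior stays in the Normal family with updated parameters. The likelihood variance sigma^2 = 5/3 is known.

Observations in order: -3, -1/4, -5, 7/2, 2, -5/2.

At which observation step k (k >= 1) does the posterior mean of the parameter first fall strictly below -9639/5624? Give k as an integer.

obs 1: x=-3 → posterior Normal(-27/19, 15/19)
obs 2: x=-1/4 → posterior Normal(-117/112, 15/28)
obs 3: x=-5 → posterior Normal(-297/148, 15/37)
obs 4: x=7/2 → posterior Normal(-171/184, 15/46)
obs 5: x=2 → posterior Normal(-9/20, 3/11)
obs 6: x=-5/2 → posterior Normal(-189/256, 15/64)

k = 3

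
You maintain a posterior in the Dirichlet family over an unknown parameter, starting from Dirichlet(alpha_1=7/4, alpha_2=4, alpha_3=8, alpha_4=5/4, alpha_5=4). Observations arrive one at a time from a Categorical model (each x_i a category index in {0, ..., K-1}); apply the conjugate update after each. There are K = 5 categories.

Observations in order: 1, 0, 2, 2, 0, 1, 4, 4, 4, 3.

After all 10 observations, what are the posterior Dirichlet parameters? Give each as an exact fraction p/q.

obs 1: x=1 → posterior Dirichlet(7/4, 5, 8, 5/4, 4)
obs 2: x=0 → posterior Dirichlet(11/4, 5, 8, 5/4, 4)
obs 3: x=2 → posterior Dirichlet(11/4, 5, 9, 5/4, 4)
obs 4: x=2 → posterior Dirichlet(11/4, 5, 10, 5/4, 4)
obs 5: x=0 → posterior Dirichlet(15/4, 5, 10, 5/4, 4)
obs 6: x=1 → posterior Dirichlet(15/4, 6, 10, 5/4, 4)
obs 7: x=4 → posterior Dirichlet(15/4, 6, 10, 5/4, 5)
obs 8: x=4 → posterior Dirichlet(15/4, 6, 10, 5/4, 6)
obs 9: x=4 → posterior Dirichlet(15/4, 6, 10, 5/4, 7)
obs 10: x=3 → posterior Dirichlet(15/4, 6, 10, 9/4, 7)

alpha_1=15/4, alpha_2=6, alpha_3=10, alpha_4=9/4, alpha_5=7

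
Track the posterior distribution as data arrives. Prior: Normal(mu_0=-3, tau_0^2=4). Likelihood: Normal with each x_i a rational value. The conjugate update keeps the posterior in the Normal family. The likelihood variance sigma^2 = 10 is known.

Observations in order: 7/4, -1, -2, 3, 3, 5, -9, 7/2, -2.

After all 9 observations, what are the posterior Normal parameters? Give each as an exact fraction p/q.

obs 1: x=7/4 → posterior Normal(-23/14, 20/7)
obs 2: x=-1 → posterior Normal(-3/2, 20/9)
obs 3: x=-2 → posterior Normal(-35/22, 20/11)
obs 4: x=3 → posterior Normal(-23/26, 20/13)
obs 5: x=3 → posterior Normal(-11/30, 4/3)
obs 6: x=5 → posterior Normal(9/34, 20/17)
obs 7: x=-9 → posterior Normal(-27/38, 20/19)
obs 8: x=7/2 → posterior Normal(-13/42, 20/21)
obs 9: x=-2 → posterior Normal(-21/46, 20/23)

mu_0=-21/46, tau_0^2=20/23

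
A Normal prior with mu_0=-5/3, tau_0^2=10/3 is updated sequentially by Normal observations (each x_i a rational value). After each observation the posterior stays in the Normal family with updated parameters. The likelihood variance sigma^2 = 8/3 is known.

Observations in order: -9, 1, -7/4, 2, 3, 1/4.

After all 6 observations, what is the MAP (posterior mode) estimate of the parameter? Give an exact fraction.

-175/204

obs 1: x=-9 → posterior Normal(-155/27, 40/27)
obs 2: x=1 → posterior Normal(-10/3, 20/21)
obs 3: x=-7/4 → posterior Normal(-35/12, 40/57)
obs 4: x=2 → posterior Normal(-545/288, 5/9)
obs 5: x=3 → posterior Normal(-365/348, 40/87)
obs 6: x=1/4 → posterior Normal(-175/204, 20/51)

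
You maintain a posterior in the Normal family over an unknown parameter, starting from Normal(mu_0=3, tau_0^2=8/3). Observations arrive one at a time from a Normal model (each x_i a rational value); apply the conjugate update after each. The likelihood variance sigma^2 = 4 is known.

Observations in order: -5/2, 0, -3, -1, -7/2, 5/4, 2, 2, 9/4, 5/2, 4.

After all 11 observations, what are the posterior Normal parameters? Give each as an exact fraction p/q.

mu_0=17/25, tau_0^2=8/25

obs 1: x=-5/2 → posterior Normal(4/5, 8/5)
obs 2: x=0 → posterior Normal(4/7, 8/7)
obs 3: x=-3 → posterior Normal(-2/9, 8/9)
obs 4: x=-1 → posterior Normal(-4/11, 8/11)
obs 5: x=-7/2 → posterior Normal(-11/13, 8/13)
obs 6: x=5/4 → posterior Normal(-17/30, 8/15)
obs 7: x=2 → posterior Normal(-9/34, 8/17)
obs 8: x=2 → posterior Normal(-1/38, 8/19)
obs 9: x=9/4 → posterior Normal(4/21, 8/21)
obs 10: x=5/2 → posterior Normal(9/23, 8/23)
obs 11: x=4 → posterior Normal(17/25, 8/25)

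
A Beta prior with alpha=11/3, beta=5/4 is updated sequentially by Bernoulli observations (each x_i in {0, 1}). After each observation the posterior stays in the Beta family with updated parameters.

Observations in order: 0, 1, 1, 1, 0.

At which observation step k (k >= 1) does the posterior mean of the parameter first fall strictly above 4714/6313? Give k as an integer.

k = 4

obs 1: x=0 → posterior Beta(11/3, 9/4)
obs 2: x=1 → posterior Beta(14/3, 9/4)
obs 3: x=1 → posterior Beta(17/3, 9/4)
obs 4: x=1 → posterior Beta(20/3, 9/4)
obs 5: x=0 → posterior Beta(20/3, 13/4)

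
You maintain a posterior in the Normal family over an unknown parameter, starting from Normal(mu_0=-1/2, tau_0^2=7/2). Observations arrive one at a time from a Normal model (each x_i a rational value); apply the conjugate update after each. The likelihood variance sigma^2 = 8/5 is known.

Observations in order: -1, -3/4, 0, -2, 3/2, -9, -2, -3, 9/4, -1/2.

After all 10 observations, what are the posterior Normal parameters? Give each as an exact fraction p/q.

mu_0=-1031/732, tau_0^2=28/183

obs 1: x=-1 → posterior Normal(-43/51, 56/51)
obs 2: x=-3/4 → posterior Normal(-277/344, 28/43)
obs 3: x=0 → posterior Normal(-277/484, 56/121)
obs 4: x=-2 → posterior Normal(-557/624, 14/39)
obs 5: x=3/2 → posterior Normal(-347/764, 56/191)
obs 6: x=-9 → posterior Normal(-1607/904, 28/113)
obs 7: x=-2 → posterior Normal(-629/348, 56/261)
obs 8: x=-3 → posterior Normal(-2307/1184, 7/37)
obs 9: x=9/4 → posterior Normal(-498/331, 56/331)
obs 10: x=-1/2 → posterior Normal(-1031/732, 28/183)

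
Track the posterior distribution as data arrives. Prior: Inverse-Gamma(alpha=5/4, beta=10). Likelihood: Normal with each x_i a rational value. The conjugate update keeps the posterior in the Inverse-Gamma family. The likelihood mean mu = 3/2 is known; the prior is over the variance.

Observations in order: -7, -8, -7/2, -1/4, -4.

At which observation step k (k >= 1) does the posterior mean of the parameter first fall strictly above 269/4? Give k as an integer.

k = 2

obs 1: x=-7 → posterior Inverse-Gamma(7/4, 369/8)
obs 2: x=-8 → posterior Inverse-Gamma(9/4, 365/4)
obs 3: x=-7/2 → posterior Inverse-Gamma(11/4, 415/4)
obs 4: x=-1/4 → posterior Inverse-Gamma(13/4, 3369/32)
obs 5: x=-4 → posterior Inverse-Gamma(15/4, 3853/32)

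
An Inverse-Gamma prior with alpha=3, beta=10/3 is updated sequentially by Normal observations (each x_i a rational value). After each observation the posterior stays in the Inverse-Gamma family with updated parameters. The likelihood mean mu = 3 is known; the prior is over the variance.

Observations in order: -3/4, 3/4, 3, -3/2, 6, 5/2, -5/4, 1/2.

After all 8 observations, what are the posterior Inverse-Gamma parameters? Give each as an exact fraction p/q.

obs 1: x=-3/4 → posterior Inverse-Gamma(7/2, 995/96)
obs 2: x=3/4 → posterior Inverse-Gamma(4, 619/48)
obs 3: x=3 → posterior Inverse-Gamma(9/2, 619/48)
obs 4: x=-3/2 → posterior Inverse-Gamma(5, 1105/48)
obs 5: x=6 → posterior Inverse-Gamma(11/2, 1321/48)
obs 6: x=5/2 → posterior Inverse-Gamma(6, 1327/48)
obs 7: x=-5/4 → posterior Inverse-Gamma(13/2, 3521/96)
obs 8: x=1/2 → posterior Inverse-Gamma(7, 3821/96)

alpha=7, beta=3821/96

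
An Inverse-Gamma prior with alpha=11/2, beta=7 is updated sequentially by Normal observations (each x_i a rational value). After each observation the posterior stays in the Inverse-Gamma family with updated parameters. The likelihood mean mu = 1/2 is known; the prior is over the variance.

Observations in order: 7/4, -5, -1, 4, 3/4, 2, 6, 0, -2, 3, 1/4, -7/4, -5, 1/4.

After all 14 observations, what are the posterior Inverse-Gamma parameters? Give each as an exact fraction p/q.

obs 1: x=7/4 → posterior Inverse-Gamma(6, 249/32)
obs 2: x=-5 → posterior Inverse-Gamma(13/2, 733/32)
obs 3: x=-1 → posterior Inverse-Gamma(7, 769/32)
obs 4: x=4 → posterior Inverse-Gamma(15/2, 965/32)
obs 5: x=3/4 → posterior Inverse-Gamma(8, 483/16)
obs 6: x=2 → posterior Inverse-Gamma(17/2, 501/16)
obs 7: x=6 → posterior Inverse-Gamma(9, 743/16)
obs 8: x=0 → posterior Inverse-Gamma(19/2, 745/16)
obs 9: x=-2 → posterior Inverse-Gamma(10, 795/16)
obs 10: x=3 → posterior Inverse-Gamma(21/2, 845/16)
obs 11: x=1/4 → posterior Inverse-Gamma(11, 1691/32)
obs 12: x=-7/4 → posterior Inverse-Gamma(23/2, 443/8)
obs 13: x=-5 → posterior Inverse-Gamma(12, 141/2)
obs 14: x=1/4 → posterior Inverse-Gamma(25/2, 2257/32)

alpha=25/2, beta=2257/32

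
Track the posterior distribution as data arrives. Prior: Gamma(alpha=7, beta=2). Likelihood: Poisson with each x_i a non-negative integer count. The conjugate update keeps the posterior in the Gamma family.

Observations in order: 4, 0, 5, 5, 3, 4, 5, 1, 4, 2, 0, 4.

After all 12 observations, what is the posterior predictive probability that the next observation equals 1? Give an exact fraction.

11832765186986719227483028714397602293229292726779904/83966617312138217205387036301544867455959320068359375

obs 1: x=4 → posterior Gamma(11, 3)
obs 2: x=0 → posterior Gamma(11, 4)
obs 3: x=5 → posterior Gamma(16, 5)
obs 4: x=5 → posterior Gamma(21, 6)
obs 5: x=3 → posterior Gamma(24, 7)
obs 6: x=4 → posterior Gamma(28, 8)
obs 7: x=5 → posterior Gamma(33, 9)
obs 8: x=1 → posterior Gamma(34, 10)
obs 9: x=4 → posterior Gamma(38, 11)
obs 10: x=2 → posterior Gamma(40, 12)
obs 11: x=0 → posterior Gamma(40, 13)
obs 12: x=4 → posterior Gamma(44, 14)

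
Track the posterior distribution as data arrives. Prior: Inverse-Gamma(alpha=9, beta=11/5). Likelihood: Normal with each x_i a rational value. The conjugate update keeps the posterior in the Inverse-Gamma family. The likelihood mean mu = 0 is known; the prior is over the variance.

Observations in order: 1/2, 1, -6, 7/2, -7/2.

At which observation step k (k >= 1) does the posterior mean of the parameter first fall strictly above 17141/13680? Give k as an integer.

k = 3

obs 1: x=1/2 → posterior Inverse-Gamma(19/2, 93/40)
obs 2: x=1 → posterior Inverse-Gamma(10, 113/40)
obs 3: x=-6 → posterior Inverse-Gamma(21/2, 833/40)
obs 4: x=7/2 → posterior Inverse-Gamma(11, 539/20)
obs 5: x=-7/2 → posterior Inverse-Gamma(23/2, 1323/40)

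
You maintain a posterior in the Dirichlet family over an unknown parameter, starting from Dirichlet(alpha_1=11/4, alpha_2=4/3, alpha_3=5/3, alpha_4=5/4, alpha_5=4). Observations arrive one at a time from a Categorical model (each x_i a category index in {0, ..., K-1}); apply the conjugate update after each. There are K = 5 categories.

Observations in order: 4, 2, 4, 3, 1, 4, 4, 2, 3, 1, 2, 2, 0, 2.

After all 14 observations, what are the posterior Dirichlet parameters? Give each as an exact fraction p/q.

alpha_1=15/4, alpha_2=10/3, alpha_3=20/3, alpha_4=13/4, alpha_5=8

obs 1: x=4 → posterior Dirichlet(11/4, 4/3, 5/3, 5/4, 5)
obs 2: x=2 → posterior Dirichlet(11/4, 4/3, 8/3, 5/4, 5)
obs 3: x=4 → posterior Dirichlet(11/4, 4/3, 8/3, 5/4, 6)
obs 4: x=3 → posterior Dirichlet(11/4, 4/3, 8/3, 9/4, 6)
obs 5: x=1 → posterior Dirichlet(11/4, 7/3, 8/3, 9/4, 6)
obs 6: x=4 → posterior Dirichlet(11/4, 7/3, 8/3, 9/4, 7)
obs 7: x=4 → posterior Dirichlet(11/4, 7/3, 8/3, 9/4, 8)
obs 8: x=2 → posterior Dirichlet(11/4, 7/3, 11/3, 9/4, 8)
obs 9: x=3 → posterior Dirichlet(11/4, 7/3, 11/3, 13/4, 8)
obs 10: x=1 → posterior Dirichlet(11/4, 10/3, 11/3, 13/4, 8)
obs 11: x=2 → posterior Dirichlet(11/4, 10/3, 14/3, 13/4, 8)
obs 12: x=2 → posterior Dirichlet(11/4, 10/3, 17/3, 13/4, 8)
obs 13: x=0 → posterior Dirichlet(15/4, 10/3, 17/3, 13/4, 8)
obs 14: x=2 → posterior Dirichlet(15/4, 10/3, 20/3, 13/4, 8)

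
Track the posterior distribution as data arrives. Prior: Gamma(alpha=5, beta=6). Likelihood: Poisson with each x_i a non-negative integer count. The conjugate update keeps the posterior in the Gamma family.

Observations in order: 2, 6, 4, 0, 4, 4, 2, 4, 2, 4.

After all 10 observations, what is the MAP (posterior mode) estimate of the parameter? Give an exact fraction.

9/4

obs 1: x=2 → posterior Gamma(7, 7)
obs 2: x=6 → posterior Gamma(13, 8)
obs 3: x=4 → posterior Gamma(17, 9)
obs 4: x=0 → posterior Gamma(17, 10)
obs 5: x=4 → posterior Gamma(21, 11)
obs 6: x=4 → posterior Gamma(25, 12)
obs 7: x=2 → posterior Gamma(27, 13)
obs 8: x=4 → posterior Gamma(31, 14)
obs 9: x=2 → posterior Gamma(33, 15)
obs 10: x=4 → posterior Gamma(37, 16)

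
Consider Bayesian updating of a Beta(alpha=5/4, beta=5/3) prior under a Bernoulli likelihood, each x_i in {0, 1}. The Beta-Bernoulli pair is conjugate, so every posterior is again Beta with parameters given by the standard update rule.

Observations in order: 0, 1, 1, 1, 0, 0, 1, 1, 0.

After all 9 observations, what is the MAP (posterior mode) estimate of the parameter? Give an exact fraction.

9/17

obs 1: x=0 → posterior Beta(5/4, 8/3)
obs 2: x=1 → posterior Beta(9/4, 8/3)
obs 3: x=1 → posterior Beta(13/4, 8/3)
obs 4: x=1 → posterior Beta(17/4, 8/3)
obs 5: x=0 → posterior Beta(17/4, 11/3)
obs 6: x=0 → posterior Beta(17/4, 14/3)
obs 7: x=1 → posterior Beta(21/4, 14/3)
obs 8: x=1 → posterior Beta(25/4, 14/3)
obs 9: x=0 → posterior Beta(25/4, 17/3)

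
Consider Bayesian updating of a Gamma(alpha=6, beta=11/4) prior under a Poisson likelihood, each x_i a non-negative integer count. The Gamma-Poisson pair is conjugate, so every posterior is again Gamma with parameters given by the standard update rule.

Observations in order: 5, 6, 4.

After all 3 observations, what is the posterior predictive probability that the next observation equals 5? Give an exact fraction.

715818756892177464384706797796689920/5474401089420219382077155933569751763

obs 1: x=5 → posterior Gamma(11, 15/4)
obs 2: x=6 → posterior Gamma(17, 19/4)
obs 3: x=4 → posterior Gamma(21, 23/4)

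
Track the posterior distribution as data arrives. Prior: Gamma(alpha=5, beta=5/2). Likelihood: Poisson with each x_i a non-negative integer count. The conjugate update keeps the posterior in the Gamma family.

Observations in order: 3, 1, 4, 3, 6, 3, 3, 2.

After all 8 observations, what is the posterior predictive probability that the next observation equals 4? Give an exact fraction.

obs 1: x=3 → posterior Gamma(8, 7/2)
obs 2: x=1 → posterior Gamma(9, 9/2)
obs 3: x=4 → posterior Gamma(13, 11/2)
obs 4: x=3 → posterior Gamma(16, 13/2)
obs 5: x=6 → posterior Gamma(22, 15/2)
obs 6: x=3 → posterior Gamma(25, 17/2)
obs 7: x=3 → posterior Gamma(28, 19/2)
obs 8: x=2 → posterior Gamma(30, 21/2)

3038326557290789679892488009112355518500366720/19895113660064588580108197261066338165074766609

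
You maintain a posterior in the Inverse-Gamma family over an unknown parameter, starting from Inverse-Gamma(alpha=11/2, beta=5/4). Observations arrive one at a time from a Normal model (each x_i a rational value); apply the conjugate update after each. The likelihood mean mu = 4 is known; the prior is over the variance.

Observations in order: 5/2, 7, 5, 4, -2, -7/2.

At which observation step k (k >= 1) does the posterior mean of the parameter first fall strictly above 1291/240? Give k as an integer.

k = 6

obs 1: x=5/2 → posterior Inverse-Gamma(6, 19/8)
obs 2: x=7 → posterior Inverse-Gamma(13/2, 55/8)
obs 3: x=5 → posterior Inverse-Gamma(7, 59/8)
obs 4: x=4 → posterior Inverse-Gamma(15/2, 59/8)
obs 5: x=-2 → posterior Inverse-Gamma(8, 203/8)
obs 6: x=-7/2 → posterior Inverse-Gamma(17/2, 107/2)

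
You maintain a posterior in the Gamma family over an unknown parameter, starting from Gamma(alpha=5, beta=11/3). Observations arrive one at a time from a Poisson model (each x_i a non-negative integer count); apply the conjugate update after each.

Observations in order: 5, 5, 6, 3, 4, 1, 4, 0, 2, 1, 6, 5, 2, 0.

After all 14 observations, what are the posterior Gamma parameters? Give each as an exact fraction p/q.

obs 1: x=5 → posterior Gamma(10, 14/3)
obs 2: x=5 → posterior Gamma(15, 17/3)
obs 3: x=6 → posterior Gamma(21, 20/3)
obs 4: x=3 → posterior Gamma(24, 23/3)
obs 5: x=4 → posterior Gamma(28, 26/3)
obs 6: x=1 → posterior Gamma(29, 29/3)
obs 7: x=4 → posterior Gamma(33, 32/3)
obs 8: x=0 → posterior Gamma(33, 35/3)
obs 9: x=2 → posterior Gamma(35, 38/3)
obs 10: x=1 → posterior Gamma(36, 41/3)
obs 11: x=6 → posterior Gamma(42, 44/3)
obs 12: x=5 → posterior Gamma(47, 47/3)
obs 13: x=2 → posterior Gamma(49, 50/3)
obs 14: x=0 → posterior Gamma(49, 53/3)

alpha=49, beta=53/3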